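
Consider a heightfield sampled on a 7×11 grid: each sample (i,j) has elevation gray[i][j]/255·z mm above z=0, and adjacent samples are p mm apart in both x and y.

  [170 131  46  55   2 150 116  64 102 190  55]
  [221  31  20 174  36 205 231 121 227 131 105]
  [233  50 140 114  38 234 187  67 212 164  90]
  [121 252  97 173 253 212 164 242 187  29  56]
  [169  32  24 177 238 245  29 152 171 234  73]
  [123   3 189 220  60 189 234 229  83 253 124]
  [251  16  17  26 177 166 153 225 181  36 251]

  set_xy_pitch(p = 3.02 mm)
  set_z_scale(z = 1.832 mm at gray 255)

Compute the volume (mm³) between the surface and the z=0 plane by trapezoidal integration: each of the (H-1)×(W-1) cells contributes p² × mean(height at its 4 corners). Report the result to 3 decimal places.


558.181

height_mm = gray/255 × 1.832; cell vol = 3.02² × mean(4 corners)
unit = 3.02² × 1.832 / (4×255) = 0.016381 mm³ per gray-sum
row 0: Σ corner-gray over 10 cells = 4615  → 75.5981
row 1: Σ corner-gray over 10 cells = 5413  → 88.6701
row 2: Σ corner-gray over 10 cells = 6130  → 100.4152
row 3: Σ corner-gray over 10 cells = 6241  → 102.2335
row 4: Σ corner-gray over 10 cells = 6013  → 98.4987
row 5: Σ corner-gray over 10 cells = 5663  → 92.7653
Σ rows: total corner-gray = 34075  → 558.1810 mm³


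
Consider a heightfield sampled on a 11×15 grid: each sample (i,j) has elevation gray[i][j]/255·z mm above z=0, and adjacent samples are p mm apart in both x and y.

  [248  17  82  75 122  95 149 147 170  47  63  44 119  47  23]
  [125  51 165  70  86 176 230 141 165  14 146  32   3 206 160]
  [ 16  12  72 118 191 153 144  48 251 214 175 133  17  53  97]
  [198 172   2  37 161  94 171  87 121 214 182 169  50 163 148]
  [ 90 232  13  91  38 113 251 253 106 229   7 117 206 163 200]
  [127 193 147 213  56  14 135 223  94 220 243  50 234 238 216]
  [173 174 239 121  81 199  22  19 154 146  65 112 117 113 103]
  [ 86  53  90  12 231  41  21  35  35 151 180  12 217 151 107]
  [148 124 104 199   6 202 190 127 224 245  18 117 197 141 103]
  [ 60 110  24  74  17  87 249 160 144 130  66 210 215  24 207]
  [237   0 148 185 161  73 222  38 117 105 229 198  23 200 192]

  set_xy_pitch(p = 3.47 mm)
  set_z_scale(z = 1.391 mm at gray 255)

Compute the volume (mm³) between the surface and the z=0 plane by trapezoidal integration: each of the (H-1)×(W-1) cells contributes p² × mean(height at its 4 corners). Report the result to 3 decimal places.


height_mm = gray/255 × 1.391; cell vol = 3.47² × mean(4 corners)
unit = 3.47² × 1.391 / (4×255) = 0.0164205 mm³ per gray-sum
row 0: Σ corner-gray over 14 cells = 5880  → 96.5524
row 1: Σ corner-gray over 14 cells = 6530  → 107.2257
row 2: Σ corner-gray over 14 cells = 6867  → 112.7595
row 3: Σ corner-gray over 14 cells = 7520  → 123.4820
row 4: Σ corner-gray over 14 cells = 8391  → 137.7843
row 5: Σ corner-gray over 14 cells = 7863  → 129.1143
row 6: Σ corner-gray over 14 cells = 6051  → 99.3603
row 7: Σ corner-gray over 14 cells = 6690  → 109.8530
row 8: Σ corner-gray over 14 cells = 7326  → 120.2965
row 9: Σ corner-gray over 14 cells = 7114  → 116.8153
Σ rows: total corner-gray = 70232  → 1153.2433 mm³

1153.243


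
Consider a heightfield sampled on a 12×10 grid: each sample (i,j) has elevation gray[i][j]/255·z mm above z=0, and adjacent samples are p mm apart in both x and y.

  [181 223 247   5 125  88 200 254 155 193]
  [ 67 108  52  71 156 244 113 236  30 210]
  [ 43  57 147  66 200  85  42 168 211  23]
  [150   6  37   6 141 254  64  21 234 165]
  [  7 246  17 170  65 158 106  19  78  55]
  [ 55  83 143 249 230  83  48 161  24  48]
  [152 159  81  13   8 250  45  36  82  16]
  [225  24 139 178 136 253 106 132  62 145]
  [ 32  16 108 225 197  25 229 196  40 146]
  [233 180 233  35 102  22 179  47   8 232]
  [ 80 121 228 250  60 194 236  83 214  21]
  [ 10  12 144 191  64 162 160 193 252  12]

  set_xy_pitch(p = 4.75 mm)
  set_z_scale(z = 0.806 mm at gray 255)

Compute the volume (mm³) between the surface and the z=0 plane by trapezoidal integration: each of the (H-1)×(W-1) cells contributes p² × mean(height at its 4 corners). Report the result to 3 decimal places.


height_mm = gray/255 × 0.806; cell vol = 4.75² × mean(4 corners)
unit = 4.75² × 0.806 / (4×255) = 0.0178288 mm³ per gray-sum
row 0: Σ corner-gray over 9 cells = 5265  → 93.8686
row 1: Σ corner-gray over 9 cells = 4315  → 76.9313
row 2: Σ corner-gray over 9 cells = 3859  → 68.8013
row 3: Σ corner-gray over 9 cells = 3621  → 64.5581
row 4: Σ corner-gray over 9 cells = 3925  → 69.9780
row 5: Σ corner-gray over 9 cells = 3661  → 65.2712
row 6: Σ corner-gray over 9 cells = 3946  → 70.3524
row 7: Σ corner-gray over 9 cells = 4680  → 83.4388
row 8: Σ corner-gray over 9 cells = 4327  → 77.1452
row 9: Σ corner-gray over 9 cells = 4950  → 88.2526
row 10: Σ corner-gray over 9 cells = 5251  → 93.6190
Σ rows: total corner-gray = 47800  → 852.2166 mm³

852.217


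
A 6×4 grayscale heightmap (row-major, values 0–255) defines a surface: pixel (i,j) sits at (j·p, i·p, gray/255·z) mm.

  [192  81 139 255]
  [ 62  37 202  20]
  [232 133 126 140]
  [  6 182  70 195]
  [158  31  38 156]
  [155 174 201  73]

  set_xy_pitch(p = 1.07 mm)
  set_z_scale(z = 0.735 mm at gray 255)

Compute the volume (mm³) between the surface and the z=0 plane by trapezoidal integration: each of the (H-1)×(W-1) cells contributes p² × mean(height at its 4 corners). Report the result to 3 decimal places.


height_mm = gray/255 × 0.735; cell vol = 1.07² × mean(4 corners)
unit = 1.07² × 0.735 / (4×255) = 0.000825001 mm³ per gray-sum
row 0: Σ corner-gray over 3 cells = 1447  → 1.1938
row 1: Σ corner-gray over 3 cells = 1450  → 1.1963
row 2: Σ corner-gray over 3 cells = 1595  → 1.3159
row 3: Σ corner-gray over 3 cells = 1157  → 0.9545
row 4: Σ corner-gray over 3 cells = 1430  → 1.1798
Σ rows: total corner-gray = 7079  → 5.8402 mm³

5.840


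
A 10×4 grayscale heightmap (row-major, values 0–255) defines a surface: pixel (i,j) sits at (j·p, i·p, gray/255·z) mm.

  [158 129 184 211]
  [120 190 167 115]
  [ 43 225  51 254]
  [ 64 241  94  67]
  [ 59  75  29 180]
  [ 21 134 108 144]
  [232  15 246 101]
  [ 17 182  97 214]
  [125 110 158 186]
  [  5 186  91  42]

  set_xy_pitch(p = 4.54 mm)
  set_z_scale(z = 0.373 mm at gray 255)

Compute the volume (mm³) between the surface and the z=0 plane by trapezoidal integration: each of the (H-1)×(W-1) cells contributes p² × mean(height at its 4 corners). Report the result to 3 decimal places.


height_mm = gray/255 × 0.373; cell vol = 4.54² × mean(4 corners)
unit = 4.54² × 0.373 / (4×255) = 0.00753738 mm³ per gray-sum
row 0: Σ corner-gray over 3 cells = 1944  → 14.6527
row 1: Σ corner-gray over 3 cells = 1798  → 13.5522
row 2: Σ corner-gray over 3 cells = 1650  → 12.4367
row 3: Σ corner-gray over 3 cells = 1248  → 9.4066
row 4: Σ corner-gray over 3 cells = 1096  → 8.2610
row 5: Σ corner-gray over 3 cells = 1504  → 11.3362
row 6: Σ corner-gray over 3 cells = 1644  → 12.3915
row 7: Σ corner-gray over 3 cells = 1636  → 12.3312
row 8: Σ corner-gray over 3 cells = 1448  → 10.9141
Σ rows: total corner-gray = 13968  → 105.2821 mm³

105.282


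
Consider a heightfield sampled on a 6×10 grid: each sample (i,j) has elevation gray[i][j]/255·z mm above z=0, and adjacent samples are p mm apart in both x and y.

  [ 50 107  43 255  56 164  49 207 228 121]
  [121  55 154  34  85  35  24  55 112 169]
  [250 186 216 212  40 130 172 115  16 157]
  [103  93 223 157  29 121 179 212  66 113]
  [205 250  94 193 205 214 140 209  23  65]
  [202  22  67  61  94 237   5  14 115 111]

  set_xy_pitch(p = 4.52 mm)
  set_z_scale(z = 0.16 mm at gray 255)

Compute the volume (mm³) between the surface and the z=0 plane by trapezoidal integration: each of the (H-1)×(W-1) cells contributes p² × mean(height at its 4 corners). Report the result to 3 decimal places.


72.088

height_mm = gray/255 × 0.16; cell vol = 4.52² × mean(4 corners)
unit = 4.52² × 0.16 / (4×255) = 0.00320477 mm³ per gray-sum
row 0: Σ corner-gray over 9 cells = 3787  → 12.1365
row 1: Σ corner-gray over 9 cells = 3979  → 12.7518
row 2: Σ corner-gray over 9 cells = 4957  → 15.8860
row 3: Σ corner-gray over 9 cells = 5302  → 16.9917
row 4: Σ corner-gray over 9 cells = 4469  → 14.3221
Σ rows: total corner-gray = 22494  → 72.0881 mm³


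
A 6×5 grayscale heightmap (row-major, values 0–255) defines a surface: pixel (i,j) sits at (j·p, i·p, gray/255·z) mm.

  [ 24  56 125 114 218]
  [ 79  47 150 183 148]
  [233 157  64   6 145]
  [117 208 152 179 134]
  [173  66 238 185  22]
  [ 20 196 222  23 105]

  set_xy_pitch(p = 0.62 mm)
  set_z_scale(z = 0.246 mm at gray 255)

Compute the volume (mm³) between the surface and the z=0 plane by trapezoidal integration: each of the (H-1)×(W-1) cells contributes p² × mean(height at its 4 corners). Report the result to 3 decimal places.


0.972

height_mm = gray/255 × 0.246; cell vol = 0.62² × mean(4 corners)
unit = 0.62² × 0.246 / (4×255) = 9.27082e-05 mm³ per gray-sum
row 0: Σ corner-gray over 4 cells = 1819  → 0.1686
row 1: Σ corner-gray over 4 cells = 1819  → 0.1686
row 2: Σ corner-gray over 4 cells = 2161  → 0.2003
row 3: Σ corner-gray over 4 cells = 2502  → 0.2320
row 4: Σ corner-gray over 4 cells = 2180  → 0.2021
Σ rows: total corner-gray = 10481  → 0.9717 mm³


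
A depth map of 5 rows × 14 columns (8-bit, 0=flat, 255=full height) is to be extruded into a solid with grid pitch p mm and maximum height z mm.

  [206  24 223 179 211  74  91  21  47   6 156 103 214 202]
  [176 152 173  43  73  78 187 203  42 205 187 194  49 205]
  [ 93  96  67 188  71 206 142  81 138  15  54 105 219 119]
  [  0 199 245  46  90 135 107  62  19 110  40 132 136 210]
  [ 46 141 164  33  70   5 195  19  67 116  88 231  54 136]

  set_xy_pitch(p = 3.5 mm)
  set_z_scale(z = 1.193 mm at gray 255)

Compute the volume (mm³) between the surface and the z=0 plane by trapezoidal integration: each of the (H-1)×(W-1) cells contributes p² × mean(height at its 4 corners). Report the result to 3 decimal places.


height_mm = gray/255 × 1.193; cell vol = 3.5² × mean(4 corners)
unit = 3.5² × 1.193 / (4×255) = 0.0143277 mm³ per gray-sum
row 0: Σ corner-gray over 13 cells = 6659  → 95.4081
row 1: Σ corner-gray over 13 cells = 6529  → 93.5455
row 2: Σ corner-gray over 13 cells = 5828  → 83.5018
row 3: Σ corner-gray over 13 cells = 5400  → 77.3696
Σ rows: total corner-gray = 24416  → 349.8250 mm³

349.825


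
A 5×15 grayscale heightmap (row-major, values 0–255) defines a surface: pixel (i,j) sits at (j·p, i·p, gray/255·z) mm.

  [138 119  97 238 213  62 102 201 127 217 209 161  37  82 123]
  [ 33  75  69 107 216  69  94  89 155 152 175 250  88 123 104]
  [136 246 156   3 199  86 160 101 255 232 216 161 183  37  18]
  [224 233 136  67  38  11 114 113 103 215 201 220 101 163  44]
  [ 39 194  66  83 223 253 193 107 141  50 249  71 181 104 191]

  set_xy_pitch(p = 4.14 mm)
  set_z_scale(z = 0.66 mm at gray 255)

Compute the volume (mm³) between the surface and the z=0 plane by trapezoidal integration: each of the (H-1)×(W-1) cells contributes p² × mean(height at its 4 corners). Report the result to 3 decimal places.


height_mm = gray/255 × 0.66; cell vol = 4.14² × mean(4 corners)
unit = 4.14² × 0.66 / (4×255) = 0.0110903 mm³ per gray-sum
row 0: Σ corner-gray over 14 cells = 7452  → 82.6451
row 1: Σ corner-gray over 14 cells = 7685  → 85.2292
row 2: Σ corner-gray over 14 cells = 7922  → 87.8576
row 3: Σ corner-gray over 14 cells = 7758  → 86.0388
Σ rows: total corner-gray = 30817  → 341.7707 mm³

341.771


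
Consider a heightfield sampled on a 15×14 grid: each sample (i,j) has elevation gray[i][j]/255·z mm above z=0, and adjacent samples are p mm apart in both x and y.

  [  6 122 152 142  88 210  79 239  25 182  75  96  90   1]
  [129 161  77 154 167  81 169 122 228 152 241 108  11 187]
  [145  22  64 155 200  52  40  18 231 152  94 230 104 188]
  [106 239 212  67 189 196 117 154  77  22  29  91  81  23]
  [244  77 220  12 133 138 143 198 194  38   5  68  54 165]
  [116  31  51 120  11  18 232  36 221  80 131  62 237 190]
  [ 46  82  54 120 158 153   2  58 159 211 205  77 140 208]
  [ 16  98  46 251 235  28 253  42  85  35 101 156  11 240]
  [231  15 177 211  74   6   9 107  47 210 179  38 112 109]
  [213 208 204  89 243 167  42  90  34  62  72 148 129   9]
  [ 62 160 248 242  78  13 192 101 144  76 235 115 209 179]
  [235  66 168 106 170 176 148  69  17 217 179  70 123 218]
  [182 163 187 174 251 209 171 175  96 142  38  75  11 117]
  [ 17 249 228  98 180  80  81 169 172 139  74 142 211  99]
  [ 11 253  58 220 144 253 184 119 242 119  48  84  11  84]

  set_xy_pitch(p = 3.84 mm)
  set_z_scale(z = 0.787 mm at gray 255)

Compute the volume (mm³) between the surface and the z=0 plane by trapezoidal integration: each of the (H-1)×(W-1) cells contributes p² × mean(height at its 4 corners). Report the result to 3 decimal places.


1036.103

height_mm = gray/255 × 0.787; cell vol = 3.84² × mean(4 corners)
unit = 3.84² × 0.787 / (4×255) = 0.0113772 mm³ per gray-sum
row 0: Σ corner-gray over 13 cells = 6665  → 75.8293
row 1: Σ corner-gray over 13 cells = 6715  → 76.3982
row 2: Σ corner-gray over 13 cells = 6134  → 69.7880
row 3: Σ corner-gray over 13 cells = 6046  → 68.7868
row 4: Σ corner-gray over 13 cells = 5735  → 65.2485
row 5: Σ corner-gray over 13 cells = 5858  → 66.6479
row 6: Σ corner-gray over 13 cells = 6030  → 68.6048
row 7: Σ corner-gray over 13 cells = 5648  → 64.2587
row 8: Σ corner-gray over 13 cells = 5908  → 67.2167
row 9: Σ corner-gray over 13 cells = 7065  → 80.3802
row 10: Σ corner-gray over 13 cells = 7338  → 83.4862
row 11: Σ corner-gray over 13 cells = 7154  → 81.3928
row 12: Σ corner-gray over 13 cells = 7445  → 84.7036
row 13: Σ corner-gray over 13 cells = 7327  → 83.3611
Σ rows: total corner-gray = 91068  → 1036.1027 mm³


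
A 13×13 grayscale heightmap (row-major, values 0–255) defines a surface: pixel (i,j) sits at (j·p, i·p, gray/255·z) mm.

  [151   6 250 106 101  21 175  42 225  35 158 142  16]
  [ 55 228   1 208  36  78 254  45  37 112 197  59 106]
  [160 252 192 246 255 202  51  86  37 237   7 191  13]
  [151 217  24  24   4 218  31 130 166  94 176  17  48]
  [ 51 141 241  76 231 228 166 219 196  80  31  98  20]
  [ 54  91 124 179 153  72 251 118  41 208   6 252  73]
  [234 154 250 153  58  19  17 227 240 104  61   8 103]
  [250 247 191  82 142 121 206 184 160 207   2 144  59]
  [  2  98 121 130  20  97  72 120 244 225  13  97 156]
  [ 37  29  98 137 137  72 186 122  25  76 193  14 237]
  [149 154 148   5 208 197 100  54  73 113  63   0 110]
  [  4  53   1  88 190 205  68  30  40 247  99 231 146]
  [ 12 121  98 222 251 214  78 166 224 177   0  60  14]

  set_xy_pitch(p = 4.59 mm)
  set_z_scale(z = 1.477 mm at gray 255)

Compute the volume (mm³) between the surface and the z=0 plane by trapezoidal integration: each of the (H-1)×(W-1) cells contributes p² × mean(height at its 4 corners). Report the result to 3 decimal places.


2144.947

height_mm = gray/255 × 1.477; cell vol = 4.59² × mean(4 corners)
unit = 4.59² × 1.477 / (4×255) = 0.0305074 mm³ per gray-sum
row 0: Σ corner-gray over 12 cells = 5360  → 163.5199
row 1: Σ corner-gray over 12 cells = 6356  → 193.9053
row 2: Σ corner-gray over 12 cells = 6086  → 185.6682
row 3: Σ corner-gray over 12 cells = 5886  → 179.5668
row 4: Σ corner-gray over 12 cells = 6602  → 201.4101
row 5: Σ corner-gray over 12 cells = 6036  → 184.1429
row 6: Σ corner-gray over 12 cells = 6600  → 201.3491
row 7: Σ corner-gray over 12 cells = 6313  → 192.5934
row 8: Σ corner-gray over 12 cells = 5084  → 155.0998
row 9: Σ corner-gray over 12 cells = 4941  → 150.7372
row 10: Σ corner-gray over 12 cells = 5143  → 156.8997
row 11: Σ corner-gray over 12 cells = 5902  → 180.0549
Σ rows: total corner-gray = 70309  → 2144.9472 mm³


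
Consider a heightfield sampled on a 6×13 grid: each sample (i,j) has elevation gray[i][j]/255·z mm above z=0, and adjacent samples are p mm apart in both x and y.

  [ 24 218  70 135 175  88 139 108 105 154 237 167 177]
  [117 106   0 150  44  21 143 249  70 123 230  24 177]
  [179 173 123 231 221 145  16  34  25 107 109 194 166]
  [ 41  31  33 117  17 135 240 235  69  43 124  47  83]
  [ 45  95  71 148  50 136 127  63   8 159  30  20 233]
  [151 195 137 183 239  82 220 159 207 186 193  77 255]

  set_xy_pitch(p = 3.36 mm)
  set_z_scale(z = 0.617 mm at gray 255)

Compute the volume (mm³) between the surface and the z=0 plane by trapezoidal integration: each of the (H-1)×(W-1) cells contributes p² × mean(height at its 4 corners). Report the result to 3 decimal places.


height_mm = gray/255 × 0.617; cell vol = 3.36² × mean(4 corners)
unit = 3.36² × 0.617 / (4×255) = 0.0068291 mm³ per gray-sum
row 0: Σ corner-gray over 12 cells = 6007  → 41.0224
row 1: Σ corner-gray over 12 cells = 5715  → 39.0283
row 2: Σ corner-gray over 12 cells = 5407  → 36.9250
row 3: Σ corner-gray over 12 cells = 4398  → 30.0344
row 4: Σ corner-gray over 12 cells = 6254  → 42.7092
Σ rows: total corner-gray = 27781  → 189.7193 mm³

189.719


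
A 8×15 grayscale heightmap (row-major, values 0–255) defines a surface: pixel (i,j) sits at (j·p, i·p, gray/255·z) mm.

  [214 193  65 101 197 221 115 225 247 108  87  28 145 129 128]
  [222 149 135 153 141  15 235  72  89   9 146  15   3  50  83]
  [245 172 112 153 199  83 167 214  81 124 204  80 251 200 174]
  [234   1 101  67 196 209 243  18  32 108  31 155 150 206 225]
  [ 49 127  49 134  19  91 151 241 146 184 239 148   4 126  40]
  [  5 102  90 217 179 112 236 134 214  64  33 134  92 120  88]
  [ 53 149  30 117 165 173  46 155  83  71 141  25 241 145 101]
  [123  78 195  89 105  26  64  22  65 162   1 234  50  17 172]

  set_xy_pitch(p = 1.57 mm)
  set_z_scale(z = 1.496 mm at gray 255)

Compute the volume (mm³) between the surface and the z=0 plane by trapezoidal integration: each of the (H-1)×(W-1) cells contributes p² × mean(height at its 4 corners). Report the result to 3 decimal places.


height_mm = gray/255 × 1.496; cell vol = 1.57² × mean(4 corners)
unit = 1.57² × 1.496 / (4×255) = 0.00361519 mm³ per gray-sum
row 0: Σ corner-gray over 14 cells = 6793  → 24.5580
row 1: Σ corner-gray over 14 cells = 7228  → 26.1306
row 2: Σ corner-gray over 14 cells = 7992  → 28.8926
row 3: Σ corner-gray over 14 cells = 6900  → 24.9448
row 4: Σ corner-gray over 14 cells = 6954  → 25.1400
row 5: Σ corner-gray over 14 cells = 6783  → 24.5218
row 6: Σ corner-gray over 14 cells = 5747  → 20.7765
Σ rows: total corner-gray = 48397  → 174.9642 mm³

174.964


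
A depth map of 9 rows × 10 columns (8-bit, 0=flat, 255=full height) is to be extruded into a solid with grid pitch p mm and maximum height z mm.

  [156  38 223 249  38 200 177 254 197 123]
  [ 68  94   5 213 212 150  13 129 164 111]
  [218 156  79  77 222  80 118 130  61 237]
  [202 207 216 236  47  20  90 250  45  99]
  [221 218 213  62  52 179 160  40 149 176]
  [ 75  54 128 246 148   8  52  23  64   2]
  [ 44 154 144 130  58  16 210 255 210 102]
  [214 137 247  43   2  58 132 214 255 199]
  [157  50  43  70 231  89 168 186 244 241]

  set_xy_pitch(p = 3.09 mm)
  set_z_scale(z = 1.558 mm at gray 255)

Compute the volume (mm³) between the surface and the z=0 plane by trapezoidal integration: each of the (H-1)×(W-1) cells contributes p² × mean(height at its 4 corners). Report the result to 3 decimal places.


height_mm = gray/255 × 1.558; cell vol = 3.09² × mean(4 corners)
unit = 3.09² × 1.558 / (4×255) = 0.0145843 mm³ per gray-sum
row 0: Σ corner-gray over 9 cells = 5170  → 75.4006
row 1: Σ corner-gray over 9 cells = 4440  → 64.7541
row 2: Σ corner-gray over 9 cells = 4824  → 70.3544
row 3: Σ corner-gray over 9 cells = 5066  → 73.8838
row 4: Σ corner-gray over 9 cells = 4066  → 59.2996
row 5: Σ corner-gray over 9 cells = 4023  → 58.6725
row 6: Σ corner-gray over 9 cells = 5089  → 74.2193
row 7: Σ corner-gray over 9 cells = 5149  → 75.0943
Σ rows: total corner-gray = 37827  → 551.6786 mm³

551.679


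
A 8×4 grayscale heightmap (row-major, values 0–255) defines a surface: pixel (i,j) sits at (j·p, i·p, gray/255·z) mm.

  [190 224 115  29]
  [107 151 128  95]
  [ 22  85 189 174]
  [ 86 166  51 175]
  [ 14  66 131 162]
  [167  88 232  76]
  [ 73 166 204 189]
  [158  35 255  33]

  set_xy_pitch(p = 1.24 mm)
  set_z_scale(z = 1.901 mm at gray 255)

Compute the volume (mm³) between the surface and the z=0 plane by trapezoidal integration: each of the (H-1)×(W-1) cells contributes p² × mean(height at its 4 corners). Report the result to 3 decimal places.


height_mm = gray/255 × 1.901; cell vol = 1.24² × mean(4 corners)
unit = 1.24² × 1.901 / (4×255) = 0.00286566 mm³ per gray-sum
row 0: Σ corner-gray over 3 cells = 1657  → 4.7484
row 1: Σ corner-gray over 3 cells = 1504  → 4.3100
row 2: Σ corner-gray over 3 cells = 1439  → 4.1237
row 3: Σ corner-gray over 3 cells = 1265  → 3.6251
row 4: Σ corner-gray over 3 cells = 1453  → 4.1638
row 5: Σ corner-gray over 3 cells = 1885  → 5.4018
row 6: Σ corner-gray over 3 cells = 1773  → 5.0808
Σ rows: total corner-gray = 10976  → 31.4535 mm³

31.454


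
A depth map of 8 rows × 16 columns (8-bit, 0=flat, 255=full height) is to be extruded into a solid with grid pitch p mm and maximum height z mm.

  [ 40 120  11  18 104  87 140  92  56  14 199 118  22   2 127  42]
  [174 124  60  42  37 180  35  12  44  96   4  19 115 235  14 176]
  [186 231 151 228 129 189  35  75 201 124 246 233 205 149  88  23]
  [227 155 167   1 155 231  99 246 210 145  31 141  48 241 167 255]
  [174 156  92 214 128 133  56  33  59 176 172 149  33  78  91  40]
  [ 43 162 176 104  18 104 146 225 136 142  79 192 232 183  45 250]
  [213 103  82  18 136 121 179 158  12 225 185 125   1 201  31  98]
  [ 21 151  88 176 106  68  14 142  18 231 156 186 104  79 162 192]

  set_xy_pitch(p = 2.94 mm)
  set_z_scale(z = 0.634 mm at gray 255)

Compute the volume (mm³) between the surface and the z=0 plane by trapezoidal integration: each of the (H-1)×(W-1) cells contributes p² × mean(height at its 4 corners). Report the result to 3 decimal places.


275.673

height_mm = gray/255 × 0.634; cell vol = 2.94² × mean(4 corners)
unit = 2.94² × 0.634 / (4×255) = 0.00537259 mm³ per gray-sum
row 0: Σ corner-gray over 15 cells = 4686  → 25.1760
row 1: Σ corner-gray over 15 cells = 7161  → 38.4731
row 2: Σ corner-gray over 15 cells = 9333  → 50.1424
row 3: Σ corner-gray over 15 cells = 7910  → 42.4972
row 4: Σ corner-gray over 15 cells = 7535  → 40.4825
row 5: Σ corner-gray over 15 cells = 7646  → 41.0788
row 6: Σ corner-gray over 15 cells = 7040  → 37.8230
Σ rows: total corner-gray = 51311  → 275.6730 mm³


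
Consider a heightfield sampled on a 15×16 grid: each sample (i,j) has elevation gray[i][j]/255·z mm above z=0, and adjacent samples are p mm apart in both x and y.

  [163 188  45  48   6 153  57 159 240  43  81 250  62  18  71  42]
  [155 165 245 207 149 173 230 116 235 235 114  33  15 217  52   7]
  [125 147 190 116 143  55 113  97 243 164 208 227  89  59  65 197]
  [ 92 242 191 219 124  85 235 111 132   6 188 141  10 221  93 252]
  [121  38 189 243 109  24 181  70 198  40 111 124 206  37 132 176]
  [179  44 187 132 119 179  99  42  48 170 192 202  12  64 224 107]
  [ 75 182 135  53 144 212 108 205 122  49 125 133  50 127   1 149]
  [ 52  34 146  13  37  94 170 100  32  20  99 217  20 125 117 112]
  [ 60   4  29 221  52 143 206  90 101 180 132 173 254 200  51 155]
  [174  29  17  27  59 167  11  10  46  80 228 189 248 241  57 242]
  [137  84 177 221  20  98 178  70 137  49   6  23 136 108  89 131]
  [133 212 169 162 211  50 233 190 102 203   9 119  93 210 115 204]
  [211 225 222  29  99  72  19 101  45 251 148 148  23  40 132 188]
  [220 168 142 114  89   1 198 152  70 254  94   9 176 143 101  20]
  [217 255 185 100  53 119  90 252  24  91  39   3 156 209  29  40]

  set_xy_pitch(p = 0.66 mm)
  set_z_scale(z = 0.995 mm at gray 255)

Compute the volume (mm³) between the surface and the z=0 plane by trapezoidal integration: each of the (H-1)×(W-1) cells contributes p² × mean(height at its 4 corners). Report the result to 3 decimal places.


height_mm = gray/255 × 0.995; cell vol = 0.66² × mean(4 corners)
unit = 0.66² × 0.995 / (4×255) = 0.000424924 mm³ per gray-sum
row 0: Σ corner-gray over 15 cells = 7581  → 3.2213
row 1: Σ corner-gray over 15 cells = 8688  → 3.6917
row 2: Σ corner-gray over 15 cells = 8494  → 3.6093
row 3: Σ corner-gray over 15 cells = 8041  → 3.4168
row 4: Σ corner-gray over 15 cells = 7415  → 3.1508
row 5: Σ corner-gray over 15 cells = 7230  → 3.0722
row 6: Σ corner-gray over 15 cells = 6128  → 2.6039
row 7: Σ corner-gray over 15 cells = 6499  → 2.7616
row 8: Σ corner-gray over 15 cells = 7121  → 3.0259
row 9: Σ corner-gray over 15 cells = 6294  → 2.6745
row 10: Σ corner-gray over 15 cells = 7553  → 3.2094
row 11: Σ corner-gray over 15 cells = 8000  → 3.3994
row 12: Σ corner-gray over 15 cells = 7169  → 3.0463
row 13: Σ corner-gray over 15 cells = 7129  → 3.0293
Σ rows: total corner-gray = 103342  → 43.9124 mm³

43.912


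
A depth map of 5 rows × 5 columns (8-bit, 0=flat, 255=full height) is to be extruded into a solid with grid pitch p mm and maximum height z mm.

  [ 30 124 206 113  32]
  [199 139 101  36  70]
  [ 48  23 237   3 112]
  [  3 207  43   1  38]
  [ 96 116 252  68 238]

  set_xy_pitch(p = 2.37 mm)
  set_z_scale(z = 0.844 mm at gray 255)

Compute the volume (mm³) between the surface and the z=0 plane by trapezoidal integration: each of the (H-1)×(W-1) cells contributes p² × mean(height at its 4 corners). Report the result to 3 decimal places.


height_mm = gray/255 × 0.844; cell vol = 2.37² × mean(4 corners)
unit = 2.37² × 0.844 / (4×255) = 0.00464771 mm³ per gray-sum
row 0: Σ corner-gray over 4 cells = 1769  → 8.2218
row 1: Σ corner-gray over 4 cells = 1507  → 7.0041
row 2: Σ corner-gray over 4 cells = 1229  → 5.7120
row 3: Σ corner-gray over 4 cells = 1749  → 8.1288
Σ rows: total corner-gray = 6254  → 29.0668 mm³

29.067


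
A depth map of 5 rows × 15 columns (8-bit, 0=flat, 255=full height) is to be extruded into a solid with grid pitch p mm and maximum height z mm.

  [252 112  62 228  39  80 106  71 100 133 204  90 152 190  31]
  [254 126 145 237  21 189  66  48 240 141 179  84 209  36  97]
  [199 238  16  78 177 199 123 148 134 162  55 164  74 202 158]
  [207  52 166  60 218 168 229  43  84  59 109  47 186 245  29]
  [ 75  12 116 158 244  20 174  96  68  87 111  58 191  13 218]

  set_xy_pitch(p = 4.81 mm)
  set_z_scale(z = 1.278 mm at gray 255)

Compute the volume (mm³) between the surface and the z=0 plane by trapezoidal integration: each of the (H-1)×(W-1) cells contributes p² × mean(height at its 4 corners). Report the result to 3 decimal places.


838.396

height_mm = gray/255 × 1.278; cell vol = 4.81² × mean(4 corners)
unit = 4.81² × 1.278 / (4×255) = 0.0289882 mm³ per gray-sum
row 0: Σ corner-gray over 14 cells = 7210  → 209.0047
row 1: Σ corner-gray over 14 cells = 7690  → 222.9190
row 2: Σ corner-gray over 14 cells = 7465  → 216.3967
row 3: Σ corner-gray over 14 cells = 6557  → 190.0754
Σ rows: total corner-gray = 28922  → 838.3959 mm³


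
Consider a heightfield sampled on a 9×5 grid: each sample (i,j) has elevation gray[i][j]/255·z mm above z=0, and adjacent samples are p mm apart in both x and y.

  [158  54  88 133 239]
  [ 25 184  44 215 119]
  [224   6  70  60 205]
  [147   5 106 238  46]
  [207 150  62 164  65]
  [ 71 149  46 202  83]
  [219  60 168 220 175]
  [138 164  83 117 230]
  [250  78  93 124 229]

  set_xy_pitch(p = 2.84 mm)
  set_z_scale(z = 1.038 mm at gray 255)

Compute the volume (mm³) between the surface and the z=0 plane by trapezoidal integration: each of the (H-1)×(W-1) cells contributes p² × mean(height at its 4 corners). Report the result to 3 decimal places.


height_mm = gray/255 × 1.038; cell vol = 2.84² × mean(4 corners)
unit = 2.84² × 1.038 / (4×255) = 0.00820793 mm³ per gray-sum
row 0: Σ corner-gray over 4 cells = 1977  → 16.2271
row 1: Σ corner-gray over 4 cells = 1731  → 14.2079
row 2: Σ corner-gray over 4 cells = 1592  → 13.0670
row 3: Σ corner-gray over 4 cells = 1915  → 15.7182
row 4: Σ corner-gray over 4 cells = 1972  → 16.1860
row 5: Σ corner-gray over 4 cells = 2238  → 18.3694
row 6: Σ corner-gray over 4 cells = 2386  → 19.5841
row 7: Σ corner-gray over 4 cells = 2165  → 17.7702
Σ rows: total corner-gray = 15976  → 131.1300 mm³

131.130


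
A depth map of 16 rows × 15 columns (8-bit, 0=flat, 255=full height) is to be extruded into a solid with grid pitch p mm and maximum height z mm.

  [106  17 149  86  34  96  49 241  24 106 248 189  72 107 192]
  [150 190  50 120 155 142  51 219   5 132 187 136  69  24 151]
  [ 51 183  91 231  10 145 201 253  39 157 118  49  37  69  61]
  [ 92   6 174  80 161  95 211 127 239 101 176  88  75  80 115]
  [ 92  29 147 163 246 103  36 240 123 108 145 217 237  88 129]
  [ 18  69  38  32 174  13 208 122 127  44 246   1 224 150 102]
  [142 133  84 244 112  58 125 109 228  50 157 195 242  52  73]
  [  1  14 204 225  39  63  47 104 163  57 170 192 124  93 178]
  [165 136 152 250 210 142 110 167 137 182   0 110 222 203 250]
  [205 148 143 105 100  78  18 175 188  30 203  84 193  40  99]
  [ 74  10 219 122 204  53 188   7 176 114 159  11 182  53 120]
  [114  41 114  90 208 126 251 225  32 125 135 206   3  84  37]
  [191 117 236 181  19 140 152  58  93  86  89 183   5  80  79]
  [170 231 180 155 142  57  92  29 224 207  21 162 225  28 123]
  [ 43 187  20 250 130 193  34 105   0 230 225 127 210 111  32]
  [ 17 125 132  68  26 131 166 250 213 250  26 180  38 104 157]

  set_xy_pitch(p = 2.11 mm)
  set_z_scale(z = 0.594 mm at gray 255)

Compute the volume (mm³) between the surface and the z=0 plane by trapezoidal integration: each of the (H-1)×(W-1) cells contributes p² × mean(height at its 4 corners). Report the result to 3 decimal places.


height_mm = gray/255 × 0.594; cell vol = 2.11² × mean(4 corners)
unit = 2.11² × 0.594 / (4×255) = 0.00259269 mm³ per gray-sum
row 0: Σ corner-gray over 14 cells = 6395  → 16.5803
row 1: Σ corner-gray over 14 cells = 6539  → 16.9536
row 2: Σ corner-gray over 14 cells = 6711  → 17.3996
row 3: Σ corner-gray over 14 cells = 7418  → 19.2326
row 4: Σ corner-gray over 14 cells = 7001  → 18.1514
row 5: Σ corner-gray over 14 cells = 6809  → 17.6537
row 6: Σ corner-gray over 14 cells = 6962  → 18.0503
row 7: Σ corner-gray over 14 cells = 7626  → 19.7719
row 8: Σ corner-gray over 14 cells = 7771  → 20.1478
row 9: Σ corner-gray over 14 cells = 6504  → 16.8629
row 10: Σ corner-gray over 14 cells = 6621  → 17.1662
row 11: Σ corner-gray over 14 cells = 6579  → 17.0573
row 12: Σ corner-gray over 14 cells = 6947  → 18.0114
row 13: Σ corner-gray over 14 cells = 7518  → 19.4919
row 14: Σ corner-gray over 14 cells = 7311  → 18.9552
Σ rows: total corner-gray = 104712  → 271.4861 mm³

271.486


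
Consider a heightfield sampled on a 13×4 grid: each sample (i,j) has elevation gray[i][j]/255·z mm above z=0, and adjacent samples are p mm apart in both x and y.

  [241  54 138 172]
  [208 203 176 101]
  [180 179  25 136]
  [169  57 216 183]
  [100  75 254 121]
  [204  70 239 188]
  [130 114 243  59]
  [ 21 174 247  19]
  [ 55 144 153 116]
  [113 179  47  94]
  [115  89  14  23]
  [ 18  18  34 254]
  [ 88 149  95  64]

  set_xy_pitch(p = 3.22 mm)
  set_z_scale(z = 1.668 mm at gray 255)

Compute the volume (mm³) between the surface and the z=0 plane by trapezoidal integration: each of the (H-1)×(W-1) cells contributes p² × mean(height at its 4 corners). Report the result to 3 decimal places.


height_mm = gray/255 × 1.668; cell vol = 3.22² × mean(4 corners)
unit = 3.22² × 1.668 / (4×255) = 0.0169554 mm³ per gray-sum
row 0: Σ corner-gray over 3 cells = 1864  → 31.6048
row 1: Σ corner-gray over 3 cells = 1791  → 30.3671
row 2: Σ corner-gray over 3 cells = 1622  → 27.5016
row 3: Σ corner-gray over 3 cells = 1777  → 30.1297
row 4: Σ corner-gray over 3 cells = 1889  → 32.0287
row 5: Σ corner-gray over 3 cells = 1913  → 32.4356
row 6: Σ corner-gray over 3 cells = 1785  → 30.2654
row 7: Σ corner-gray over 3 cells = 1647  → 27.9255
row 8: Σ corner-gray over 3 cells = 1424  → 24.1445
row 9: Σ corner-gray over 3 cells = 1003  → 17.0062
row 10: Σ corner-gray over 3 cells = 720  → 12.2079
row 11: Σ corner-gray over 3 cells = 1016  → 17.2267
Σ rows: total corner-gray = 18451  → 312.8438 mm³

312.844


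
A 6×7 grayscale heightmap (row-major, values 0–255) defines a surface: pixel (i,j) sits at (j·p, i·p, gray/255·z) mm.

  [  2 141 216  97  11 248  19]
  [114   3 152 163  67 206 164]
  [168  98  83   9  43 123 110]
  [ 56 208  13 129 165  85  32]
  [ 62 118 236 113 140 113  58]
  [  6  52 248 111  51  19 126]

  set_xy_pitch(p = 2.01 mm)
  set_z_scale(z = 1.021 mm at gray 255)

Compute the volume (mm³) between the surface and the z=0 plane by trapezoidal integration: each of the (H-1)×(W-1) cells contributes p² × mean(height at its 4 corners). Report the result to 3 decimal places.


53.127

height_mm = gray/255 × 1.021; cell vol = 2.01² × mean(4 corners)
unit = 2.01² × 1.021 / (4×255) = 0.00404406 mm³ per gray-sum
row 0: Σ corner-gray over 6 cells = 2907  → 11.7561
row 1: Σ corner-gray over 6 cells = 2450  → 9.9079
row 2: Σ corner-gray over 6 cells = 2278  → 9.2124
row 3: Σ corner-gray over 6 cells = 2848  → 11.5175
row 4: Σ corner-gray over 6 cells = 2654  → 10.7329
Σ rows: total corner-gray = 13137  → 53.1268 mm³


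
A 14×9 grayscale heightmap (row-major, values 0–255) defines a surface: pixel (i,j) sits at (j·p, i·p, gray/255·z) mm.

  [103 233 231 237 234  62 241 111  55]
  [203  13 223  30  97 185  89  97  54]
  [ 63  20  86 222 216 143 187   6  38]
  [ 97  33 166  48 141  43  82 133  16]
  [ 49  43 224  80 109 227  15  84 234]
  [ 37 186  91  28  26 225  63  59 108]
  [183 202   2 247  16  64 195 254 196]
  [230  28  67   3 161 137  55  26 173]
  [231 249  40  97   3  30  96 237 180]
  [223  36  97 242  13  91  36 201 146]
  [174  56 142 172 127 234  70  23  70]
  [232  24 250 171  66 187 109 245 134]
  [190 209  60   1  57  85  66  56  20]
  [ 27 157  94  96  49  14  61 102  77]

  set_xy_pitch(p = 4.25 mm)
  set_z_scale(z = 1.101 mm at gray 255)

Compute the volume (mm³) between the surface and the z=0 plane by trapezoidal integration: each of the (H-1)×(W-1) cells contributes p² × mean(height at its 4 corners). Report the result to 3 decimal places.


914.169

height_mm = gray/255 × 1.101; cell vol = 4.25² × mean(4 corners)
unit = 4.25² × 1.101 / (4×255) = 0.0194969 mm³ per gray-sum
row 0: Σ corner-gray over 8 cells = 4581  → 89.3152
row 1: Σ corner-gray over 8 cells = 3586  → 69.9158
row 2: Σ corner-gray over 8 cells = 3266  → 63.6768
row 3: Σ corner-gray over 8 cells = 3252  → 63.4038
row 4: Σ corner-gray over 8 cells = 3348  → 65.2755
row 5: Σ corner-gray over 8 cells = 3840  → 74.8680
row 6: Σ corner-gray over 8 cells = 3696  → 72.0605
row 7: Σ corner-gray over 8 cells = 3272  → 63.7938
row 8: Σ corner-gray over 8 cells = 3716  → 72.4504
row 9: Σ corner-gray over 8 cells = 3693  → 72.0020
row 10: Σ corner-gray over 8 cells = 4362  → 85.0454
row 11: Σ corner-gray over 8 cells = 3748  → 73.0743
row 12: Σ corner-gray over 8 cells = 2528  → 49.2881
Σ rows: total corner-gray = 46888  → 914.1695 mm³


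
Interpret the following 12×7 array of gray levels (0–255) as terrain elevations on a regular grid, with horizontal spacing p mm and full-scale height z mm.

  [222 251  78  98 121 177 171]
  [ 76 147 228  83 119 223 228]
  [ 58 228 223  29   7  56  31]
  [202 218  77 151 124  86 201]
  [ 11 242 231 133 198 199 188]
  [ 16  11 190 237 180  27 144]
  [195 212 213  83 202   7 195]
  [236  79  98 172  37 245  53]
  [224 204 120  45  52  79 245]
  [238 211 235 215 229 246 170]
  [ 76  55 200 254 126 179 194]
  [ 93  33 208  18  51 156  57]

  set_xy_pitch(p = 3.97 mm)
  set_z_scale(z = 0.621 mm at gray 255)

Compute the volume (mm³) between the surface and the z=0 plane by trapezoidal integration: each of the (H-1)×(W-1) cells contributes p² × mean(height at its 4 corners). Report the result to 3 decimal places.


371.033

height_mm = gray/255 × 0.621; cell vol = 3.97² × mean(4 corners)
unit = 3.97² × 0.621 / (4×255) = 0.00959561 mm³ per gray-sum
row 0: Σ corner-gray over 6 cells = 3747  → 35.9547
row 1: Σ corner-gray over 6 cells = 3079  → 29.5449
row 2: Σ corner-gray over 6 cells = 2890  → 27.7313
row 3: Σ corner-gray over 6 cells = 3920  → 37.6148
row 4: Σ corner-gray over 6 cells = 3655  → 35.0719
row 5: Σ corner-gray over 6 cells = 3274  → 31.4160
row 6: Σ corner-gray over 6 cells = 3375  → 32.3852
row 7: Σ corner-gray over 6 cells = 3020  → 28.9787
row 8: Σ corner-gray over 6 cells = 4149  → 39.8122
row 9: Σ corner-gray over 6 cells = 4578  → 43.9287
row 10: Σ corner-gray over 6 cells = 2980  → 28.5949
Σ rows: total corner-gray = 38667  → 371.0333 mm³


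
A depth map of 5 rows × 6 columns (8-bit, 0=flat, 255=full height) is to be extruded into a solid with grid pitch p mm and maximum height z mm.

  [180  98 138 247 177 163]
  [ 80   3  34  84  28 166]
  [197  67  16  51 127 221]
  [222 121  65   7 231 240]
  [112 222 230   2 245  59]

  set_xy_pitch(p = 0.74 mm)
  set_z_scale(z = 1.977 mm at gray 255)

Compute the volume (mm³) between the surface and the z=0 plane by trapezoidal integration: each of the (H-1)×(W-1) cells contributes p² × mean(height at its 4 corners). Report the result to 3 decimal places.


height_mm = gray/255 × 1.977; cell vol = 0.74² × mean(4 corners)
unit = 0.74² × 1.977 / (4×255) = 0.00106138 mm³ per gray-sum
row 0: Σ corner-gray over 5 cells = 2207  → 2.3425
row 1: Σ corner-gray over 5 cells = 1484  → 1.5751
row 2: Σ corner-gray over 5 cells = 2250  → 2.3881
row 3: Σ corner-gray over 5 cells = 2879  → 3.0557
Σ rows: total corner-gray = 8820  → 9.3614 mm³

9.361


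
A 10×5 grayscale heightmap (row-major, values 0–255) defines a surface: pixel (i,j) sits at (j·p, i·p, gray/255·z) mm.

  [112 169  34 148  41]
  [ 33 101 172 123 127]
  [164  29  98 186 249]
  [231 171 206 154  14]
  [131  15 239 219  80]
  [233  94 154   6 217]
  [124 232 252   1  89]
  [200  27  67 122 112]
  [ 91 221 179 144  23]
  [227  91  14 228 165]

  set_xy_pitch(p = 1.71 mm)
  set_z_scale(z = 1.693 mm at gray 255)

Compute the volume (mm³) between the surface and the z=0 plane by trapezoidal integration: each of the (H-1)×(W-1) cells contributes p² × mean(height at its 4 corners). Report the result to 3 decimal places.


height_mm = gray/255 × 1.693; cell vol = 1.71² × mean(4 corners)
unit = 1.71² × 1.693 / (4×255) = 0.00485343 mm³ per gray-sum
row 0: Σ corner-gray over 4 cells = 1807  → 8.7702
row 1: Σ corner-gray over 4 cells = 1991  → 9.6632
row 2: Σ corner-gray over 4 cells = 2346  → 11.3862
row 3: Σ corner-gray over 4 cells = 2464  → 11.9589
row 4: Σ corner-gray over 4 cells = 2115  → 10.2650
row 5: Σ corner-gray over 4 cells = 2141  → 10.3912
row 6: Σ corner-gray over 4 cells = 1927  → 9.3526
row 7: Σ corner-gray over 4 cells = 1946  → 9.4448
row 8: Σ corner-gray over 4 cells = 2260  → 10.9688
Σ rows: total corner-gray = 18997  → 92.2007 mm³

92.201


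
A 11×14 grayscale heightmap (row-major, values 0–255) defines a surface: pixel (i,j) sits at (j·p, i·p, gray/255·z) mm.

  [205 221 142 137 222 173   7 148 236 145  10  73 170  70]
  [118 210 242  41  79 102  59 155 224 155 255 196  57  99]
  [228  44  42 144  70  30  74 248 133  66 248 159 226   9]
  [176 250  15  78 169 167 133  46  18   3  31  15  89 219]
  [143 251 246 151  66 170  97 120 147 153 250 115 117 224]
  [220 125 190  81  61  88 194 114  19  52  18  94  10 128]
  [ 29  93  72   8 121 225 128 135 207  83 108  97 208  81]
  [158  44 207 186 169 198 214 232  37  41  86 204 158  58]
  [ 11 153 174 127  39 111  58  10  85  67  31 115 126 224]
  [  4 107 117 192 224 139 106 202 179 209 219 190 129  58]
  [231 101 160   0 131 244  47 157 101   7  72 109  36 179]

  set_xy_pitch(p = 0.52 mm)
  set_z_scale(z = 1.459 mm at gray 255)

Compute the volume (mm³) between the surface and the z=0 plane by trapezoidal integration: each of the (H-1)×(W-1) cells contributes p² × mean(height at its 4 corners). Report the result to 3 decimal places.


25.158

height_mm = gray/255 × 1.459; cell vol = 0.52² × mean(4 corners)
unit = 0.52² × 1.459 / (4×255) = 0.000386778 mm³ per gray-sum
row 0: Σ corner-gray over 13 cells = 7410  → 2.8660
row 1: Σ corner-gray over 13 cells = 6972  → 2.6966
row 2: Σ corner-gray over 13 cells = 5628  → 2.1768
row 3: Σ corner-gray over 13 cells = 6556  → 2.5357
row 4: Σ corner-gray over 13 cells = 6573  → 2.5423
row 5: Σ corner-gray over 13 cells = 5520  → 2.1350
row 6: Σ corner-gray over 13 cells = 6848  → 2.6487
row 7: Σ corner-gray over 13 cells = 6195  → 2.3961
row 8: Σ corner-gray over 13 cells = 6515  → 2.5199
row 9: Σ corner-gray over 13 cells = 6828  → 2.6409
Σ rows: total corner-gray = 65045  → 25.1580 mm³
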